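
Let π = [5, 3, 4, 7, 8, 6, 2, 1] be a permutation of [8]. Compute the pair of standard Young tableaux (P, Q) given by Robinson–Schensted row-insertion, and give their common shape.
P = [1, 4, 6, 8] / [2, 7] / [3] / [5];  Q = [1, 3, 4, 5] / [2, 6] / [7] / [8];  common shape = (4, 2, 1, 1)

Row-insert the values π_1, π_2, … into P one at a time, bumping the leftmost entry strictly greater than the inserted value down to the next row. The recording tableau Q records, in position (i, j), the step at which that cell was added to P.
  Insert 5 (step 1): P = [5];  Q = [1]
  Insert 3 (step 2): P = [3] / [5];  Q = [1] / [2]
  Insert 4 (step 3): P = [3, 4] / [5];  Q = [1, 3] / [2]
  Insert 7 (step 4): P = [3, 4, 7] / [5];  Q = [1, 3, 4] / [2]
  Insert 8 (step 5): P = [3, 4, 7, 8] / [5];  Q = [1, 3, 4, 5] / [2]
  Insert 6 (step 6): P = [3, 4, 6, 8] / [5, 7];  Q = [1, 3, 4, 5] / [2, 6]
  Insert 2 (step 7): P = [2, 4, 6, 8] / [3, 7] / [5];  Q = [1, 3, 4, 5] / [2, 6] / [7]
  Insert 1 (step 8): P = [1, 4, 6, 8] / [2, 7] / [3] / [5];  Q = [1, 3, 4, 5] / [2, 6] / [7] / [8]
Final shape: (4, 2, 1, 1).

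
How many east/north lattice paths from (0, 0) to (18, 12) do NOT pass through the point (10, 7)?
Number of paths = 61463649

Total paths from (0, 0) to (18, 12): C(30, 18) = 86493225. Paths through (10, 7): (paths (0, 0) → (10, 7)) × (paths (10, 7) → (18, 12)) = C(17, 10) · C(13, 8) = 19448 · 1287 = 25029576. Avoidance count = 86493225 − 25029576 = 61463649.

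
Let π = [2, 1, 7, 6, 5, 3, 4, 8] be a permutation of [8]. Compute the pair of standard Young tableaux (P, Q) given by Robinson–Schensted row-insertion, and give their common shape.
P = [1, 3, 4, 8] / [2, 5] / [6] / [7];  Q = [1, 3, 7, 8] / [2, 4] / [5] / [6];  common shape = (4, 2, 1, 1)

Row-insert the values π_1, π_2, … into P one at a time, bumping the leftmost entry strictly greater than the inserted value down to the next row. The recording tableau Q records, in position (i, j), the step at which that cell was added to P.
  Insert 2 (step 1): P = [2];  Q = [1]
  Insert 1 (step 2): P = [1] / [2];  Q = [1] / [2]
  Insert 7 (step 3): P = [1, 7] / [2];  Q = [1, 3] / [2]
  Insert 6 (step 4): P = [1, 6] / [2, 7];  Q = [1, 3] / [2, 4]
  Insert 5 (step 5): P = [1, 5] / [2, 6] / [7];  Q = [1, 3] / [2, 4] / [5]
  Insert 3 (step 6): P = [1, 3] / [2, 5] / [6] / [7];  Q = [1, 3] / [2, 4] / [5] / [6]
  Insert 4 (step 7): P = [1, 3, 4] / [2, 5] / [6] / [7];  Q = [1, 3, 7] / [2, 4] / [5] / [6]
  Insert 8 (step 8): P = [1, 3, 4, 8] / [2, 5] / [6] / [7];  Q = [1, 3, 7, 8] / [2, 4] / [5] / [6]
Final shape: (4, 2, 1, 1).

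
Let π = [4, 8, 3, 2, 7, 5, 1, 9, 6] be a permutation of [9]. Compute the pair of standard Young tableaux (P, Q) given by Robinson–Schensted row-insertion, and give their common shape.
P = [1, 5, 6] / [2, 7, 9] / [3, 8] / [4];  Q = [1, 2, 8] / [3, 5, 9] / [4, 6] / [7];  common shape = (3, 3, 2, 1)

Row-insert the values π_1, π_2, … into P one at a time, bumping the leftmost entry strictly greater than the inserted value down to the next row. The recording tableau Q records, in position (i, j), the step at which that cell was added to P.
  Insert 4 (step 1): P = [4];  Q = [1]
  Insert 8 (step 2): P = [4, 8];  Q = [1, 2]
  Insert 3 (step 3): P = [3, 8] / [4];  Q = [1, 2] / [3]
  Insert 2 (step 4): P = [2, 8] / [3] / [4];  Q = [1, 2] / [3] / [4]
  Insert 7 (step 5): P = [2, 7] / [3, 8] / [4];  Q = [1, 2] / [3, 5] / [4]
  Insert 5 (step 6): P = [2, 5] / [3, 7] / [4, 8];  Q = [1, 2] / [3, 5] / [4, 6]
  Insert 1 (step 7): P = [1, 5] / [2, 7] / [3, 8] / [4];  Q = [1, 2] / [3, 5] / [4, 6] / [7]
  Insert 9 (step 8): P = [1, 5, 9] / [2, 7] / [3, 8] / [4];  Q = [1, 2, 8] / [3, 5] / [4, 6] / [7]
  Insert 6 (step 9): P = [1, 5, 6] / [2, 7, 9] / [3, 8] / [4];  Q = [1, 2, 8] / [3, 5, 9] / [4, 6] / [7]
Final shape: (3, 3, 2, 1).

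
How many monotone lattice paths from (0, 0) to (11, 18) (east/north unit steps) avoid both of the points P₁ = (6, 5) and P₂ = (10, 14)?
Number of paths = 22484244

Inclusion–exclusion. Total paths: C(29, 11) = 34597290. Through P₁: C(11, 6)·C(18, 5) = 3958416. Through P₂: C(24, 10)·C(5, 1) = 9806280. Since P₁ is strictly southwest of P₂, a monotone path through both must visit P₁ then P₂; paths through both = C(11, 6)·C(13, 4)·C(5, 1) = 1651650. Avoid both = 34597290 − 3958416 − 9806280 + 1651650 = 22484244.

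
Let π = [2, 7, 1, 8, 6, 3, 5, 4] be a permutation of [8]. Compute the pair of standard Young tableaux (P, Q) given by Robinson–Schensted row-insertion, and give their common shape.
P = [1, 3, 4] / [2, 5, 8] / [6] / [7];  Q = [1, 2, 4] / [3, 5, 7] / [6] / [8];  common shape = (3, 3, 1, 1)

Row-insert the values π_1, π_2, … into P one at a time, bumping the leftmost entry strictly greater than the inserted value down to the next row. The recording tableau Q records, in position (i, j), the step at which that cell was added to P.
  Insert 2 (step 1): P = [2];  Q = [1]
  Insert 7 (step 2): P = [2, 7];  Q = [1, 2]
  Insert 1 (step 3): P = [1, 7] / [2];  Q = [1, 2] / [3]
  Insert 8 (step 4): P = [1, 7, 8] / [2];  Q = [1, 2, 4] / [3]
  Insert 6 (step 5): P = [1, 6, 8] / [2, 7];  Q = [1, 2, 4] / [3, 5]
  Insert 3 (step 6): P = [1, 3, 8] / [2, 6] / [7];  Q = [1, 2, 4] / [3, 5] / [6]
  Insert 5 (step 7): P = [1, 3, 5] / [2, 6, 8] / [7];  Q = [1, 2, 4] / [3, 5, 7] / [6]
  Insert 4 (step 8): P = [1, 3, 4] / [2, 5, 8] / [6] / [7];  Q = [1, 2, 4] / [3, 5, 7] / [6] / [8]
Final shape: (3, 3, 1, 1).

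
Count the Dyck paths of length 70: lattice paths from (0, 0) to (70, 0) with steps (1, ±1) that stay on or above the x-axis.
C_35 = 3116285494907301262

These Dyck paths are counted by the Catalan number C_n = (1/(n + 1)) · C(2n, n). For n = 35: C_35 = (1/36) · C(70, 35) = 112186277816662845432/36 = 3116285494907301262.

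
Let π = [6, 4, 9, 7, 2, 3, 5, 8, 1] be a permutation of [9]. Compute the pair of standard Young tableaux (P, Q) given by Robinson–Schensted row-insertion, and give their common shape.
P = [1, 3, 5, 8] / [2, 7] / [4, 9] / [6];  Q = [1, 3, 7, 8] / [2, 4] / [5, 6] / [9];  common shape = (4, 2, 2, 1)

Row-insert the values π_1, π_2, … into P one at a time, bumping the leftmost entry strictly greater than the inserted value down to the next row. The recording tableau Q records, in position (i, j), the step at which that cell was added to P.
  Insert 6 (step 1): P = [6];  Q = [1]
  Insert 4 (step 2): P = [4] / [6];  Q = [1] / [2]
  Insert 9 (step 3): P = [4, 9] / [6];  Q = [1, 3] / [2]
  Insert 7 (step 4): P = [4, 7] / [6, 9];  Q = [1, 3] / [2, 4]
  Insert 2 (step 5): P = [2, 7] / [4, 9] / [6];  Q = [1, 3] / [2, 4] / [5]
  Insert 3 (step 6): P = [2, 3] / [4, 7] / [6, 9];  Q = [1, 3] / [2, 4] / [5, 6]
  Insert 5 (step 7): P = [2, 3, 5] / [4, 7] / [6, 9];  Q = [1, 3, 7] / [2, 4] / [5, 6]
  Insert 8 (step 8): P = [2, 3, 5, 8] / [4, 7] / [6, 9];  Q = [1, 3, 7, 8] / [2, 4] / [5, 6]
  Insert 1 (step 9): P = [1, 3, 5, 8] / [2, 7] / [4, 9] / [6];  Q = [1, 3, 7, 8] / [2, 4] / [5, 6] / [9]
Final shape: (4, 2, 2, 1).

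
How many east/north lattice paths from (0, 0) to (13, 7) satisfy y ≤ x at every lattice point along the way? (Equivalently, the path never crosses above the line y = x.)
Number of paths = 38760

By the reflection principle (André's argument), the number of monotone paths to (13, 7) with n ≤ m that never go above y = x is C(20, 13) − C(20, 14) = 77520 − 38760 = 38760.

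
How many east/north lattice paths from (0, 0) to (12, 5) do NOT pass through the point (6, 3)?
Number of paths = 3836

Total paths from (0, 0) to (12, 5): C(17, 12) = 6188. Paths through (6, 3): (paths (0, 0) → (6, 3)) × (paths (6, 3) → (12, 5)) = C(9, 6) · C(8, 6) = 84 · 28 = 2352. Avoidance count = 6188 − 2352 = 3836.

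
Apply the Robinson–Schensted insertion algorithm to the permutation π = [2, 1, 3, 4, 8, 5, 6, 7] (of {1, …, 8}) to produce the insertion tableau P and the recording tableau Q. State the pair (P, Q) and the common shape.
P = [1, 3, 4, 5, 6, 7] / [2, 8];  Q = [1, 3, 4, 5, 7, 8] / [2, 6];  common shape = (6, 2)

Row-insert the values π_1, π_2, … into P one at a time, bumping the leftmost entry strictly greater than the inserted value down to the next row. The recording tableau Q records, in position (i, j), the step at which that cell was added to P.
  Insert 2 (step 1): P = [2];  Q = [1]
  Insert 1 (step 2): P = [1] / [2];  Q = [1] / [2]
  Insert 3 (step 3): P = [1, 3] / [2];  Q = [1, 3] / [2]
  Insert 4 (step 4): P = [1, 3, 4] / [2];  Q = [1, 3, 4] / [2]
  Insert 8 (step 5): P = [1, 3, 4, 8] / [2];  Q = [1, 3, 4, 5] / [2]
  Insert 5 (step 6): P = [1, 3, 4, 5] / [2, 8];  Q = [1, 3, 4, 5] / [2, 6]
  Insert 6 (step 7): P = [1, 3, 4, 5, 6] / [2, 8];  Q = [1, 3, 4, 5, 7] / [2, 6]
  Insert 7 (step 8): P = [1, 3, 4, 5, 6, 7] / [2, 8];  Q = [1, 3, 4, 5, 7, 8] / [2, 6]
Final shape: (6, 2).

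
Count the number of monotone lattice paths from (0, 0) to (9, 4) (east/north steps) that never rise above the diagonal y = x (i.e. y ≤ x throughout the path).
Number of paths = 429

By the reflection principle (André's argument), the number of monotone paths to (9, 4) with n ≤ m that never go above y = x is C(13, 9) − C(13, 10) = 715 − 286 = 429.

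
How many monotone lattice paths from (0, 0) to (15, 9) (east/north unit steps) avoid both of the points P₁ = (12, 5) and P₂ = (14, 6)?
Number of paths = 1010140

Inclusion–exclusion. Total paths: C(24, 15) = 1307504. Through P₁: C(17, 12)·C(7, 3) = 216580. Through P₂: C(20, 14)·C(4, 1) = 155040. Since P₁ is strictly southwest of P₂, a monotone path through both must visit P₁ then P₂; paths through both = C(17, 12)·C(3, 2)·C(4, 1) = 74256. Avoid both = 1307504 − 216580 − 155040 + 74256 = 1010140.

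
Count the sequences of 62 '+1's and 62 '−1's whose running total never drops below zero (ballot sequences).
C_62 = 24139737743045626825711458546273312

These ballot sequences are counted by the Catalan number C_n = (1/(n + 1)) · C(2n, n). For n = 62: C_62 = (1/63) · C(124, 62) = 1520803477811874490019821888415218656/63 = 24139737743045626825711458546273312.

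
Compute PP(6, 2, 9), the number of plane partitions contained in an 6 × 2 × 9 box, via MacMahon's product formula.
PP(6, 2, 9) = 5725720

Evaluate the triple product over i = 1..6, j = 1..2, k = 1..9. The factors are (2/1) · (3/2) · (4/3) · (5/4) · (6/5) · (7/6) · (8/7) · (9/8) · … (108 factors total). The numerators and denominators telescope so the product is an integer; carrying out the multiplication exactly gives PP(6, 2, 9) = 5725720.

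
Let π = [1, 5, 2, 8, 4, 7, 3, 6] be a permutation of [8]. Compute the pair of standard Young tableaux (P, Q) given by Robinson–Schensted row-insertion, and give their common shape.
P = [1, 2, 3, 6] / [4, 7] / [5, 8];  Q = [1, 2, 4, 6] / [3, 5] / [7, 8];  common shape = (4, 2, 2)

Row-insert the values π_1, π_2, … into P one at a time, bumping the leftmost entry strictly greater than the inserted value down to the next row. The recording tableau Q records, in position (i, j), the step at which that cell was added to P.
  Insert 1 (step 1): P = [1];  Q = [1]
  Insert 5 (step 2): P = [1, 5];  Q = [1, 2]
  Insert 2 (step 3): P = [1, 2] / [5];  Q = [1, 2] / [3]
  Insert 8 (step 4): P = [1, 2, 8] / [5];  Q = [1, 2, 4] / [3]
  Insert 4 (step 5): P = [1, 2, 4] / [5, 8];  Q = [1, 2, 4] / [3, 5]
  Insert 7 (step 6): P = [1, 2, 4, 7] / [5, 8];  Q = [1, 2, 4, 6] / [3, 5]
  Insert 3 (step 7): P = [1, 2, 3, 7] / [4, 8] / [5];  Q = [1, 2, 4, 6] / [3, 5] / [7]
  Insert 6 (step 8): P = [1, 2, 3, 6] / [4, 7] / [5, 8];  Q = [1, 2, 4, 6] / [3, 5] / [7, 8]
Final shape: (4, 2, 2).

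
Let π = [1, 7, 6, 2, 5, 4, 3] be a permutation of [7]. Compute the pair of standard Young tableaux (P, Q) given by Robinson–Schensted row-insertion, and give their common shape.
P = [1, 2, 3] / [4] / [5] / [6] / [7];  Q = [1, 2, 5] / [3] / [4] / [6] / [7];  common shape = (3, 1, 1, 1, 1)

Row-insert the values π_1, π_2, … into P one at a time, bumping the leftmost entry strictly greater than the inserted value down to the next row. The recording tableau Q records, in position (i, j), the step at which that cell was added to P.
  Insert 1 (step 1): P = [1];  Q = [1]
  Insert 7 (step 2): P = [1, 7];  Q = [1, 2]
  Insert 6 (step 3): P = [1, 6] / [7];  Q = [1, 2] / [3]
  Insert 2 (step 4): P = [1, 2] / [6] / [7];  Q = [1, 2] / [3] / [4]
  Insert 5 (step 5): P = [1, 2, 5] / [6] / [7];  Q = [1, 2, 5] / [3] / [4]
  Insert 4 (step 6): P = [1, 2, 4] / [5] / [6] / [7];  Q = [1, 2, 5] / [3] / [4] / [6]
  Insert 3 (step 7): P = [1, 2, 3] / [4] / [5] / [6] / [7];  Q = [1, 2, 5] / [3] / [4] / [6] / [7]
Final shape: (3, 1, 1, 1, 1).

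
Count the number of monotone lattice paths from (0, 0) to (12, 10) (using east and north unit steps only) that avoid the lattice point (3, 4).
Number of paths = 471471

Total paths from (0, 0) to (12, 10): C(22, 12) = 646646. Paths through (3, 4): (paths (0, 0) → (3, 4)) × (paths (3, 4) → (12, 10)) = C(7, 3) · C(15, 9) = 35 · 5005 = 175175. Avoidance count = 646646 − 175175 = 471471.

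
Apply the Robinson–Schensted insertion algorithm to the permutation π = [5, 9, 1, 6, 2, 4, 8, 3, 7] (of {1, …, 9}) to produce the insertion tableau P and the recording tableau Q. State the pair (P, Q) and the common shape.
P = [1, 2, 3, 7] / [4, 6, 8] / [5] / [9];  Q = [1, 2, 6, 7] / [3, 4, 9] / [5] / [8];  common shape = (4, 3, 1, 1)

Row-insert the values π_1, π_2, … into P one at a time, bumping the leftmost entry strictly greater than the inserted value down to the next row. The recording tableau Q records, in position (i, j), the step at which that cell was added to P.
  Insert 5 (step 1): P = [5];  Q = [1]
  Insert 9 (step 2): P = [5, 9];  Q = [1, 2]
  Insert 1 (step 3): P = [1, 9] / [5];  Q = [1, 2] / [3]
  Insert 6 (step 4): P = [1, 6] / [5, 9];  Q = [1, 2] / [3, 4]
  Insert 2 (step 5): P = [1, 2] / [5, 6] / [9];  Q = [1, 2] / [3, 4] / [5]
  Insert 4 (step 6): P = [1, 2, 4] / [5, 6] / [9];  Q = [1, 2, 6] / [3, 4] / [5]
  Insert 8 (step 7): P = [1, 2, 4, 8] / [5, 6] / [9];  Q = [1, 2, 6, 7] / [3, 4] / [5]
  Insert 3 (step 8): P = [1, 2, 3, 8] / [4, 6] / [5] / [9];  Q = [1, 2, 6, 7] / [3, 4] / [5] / [8]
  Insert 7 (step 9): P = [1, 2, 3, 7] / [4, 6, 8] / [5] / [9];  Q = [1, 2, 6, 7] / [3, 4, 9] / [5] / [8]
Final shape: (4, 3, 1, 1).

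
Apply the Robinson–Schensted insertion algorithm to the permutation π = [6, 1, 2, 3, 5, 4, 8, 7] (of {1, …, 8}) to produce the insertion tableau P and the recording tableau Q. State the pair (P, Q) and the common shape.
P = [1, 2, 3, 4, 7] / [5, 8] / [6];  Q = [1, 3, 4, 5, 7] / [2, 8] / [6];  common shape = (5, 2, 1)

Row-insert the values π_1, π_2, … into P one at a time, bumping the leftmost entry strictly greater than the inserted value down to the next row. The recording tableau Q records, in position (i, j), the step at which that cell was added to P.
  Insert 6 (step 1): P = [6];  Q = [1]
  Insert 1 (step 2): P = [1] / [6];  Q = [1] / [2]
  Insert 2 (step 3): P = [1, 2] / [6];  Q = [1, 3] / [2]
  Insert 3 (step 4): P = [1, 2, 3] / [6];  Q = [1, 3, 4] / [2]
  Insert 5 (step 5): P = [1, 2, 3, 5] / [6];  Q = [1, 3, 4, 5] / [2]
  Insert 4 (step 6): P = [1, 2, 3, 4] / [5] / [6];  Q = [1, 3, 4, 5] / [2] / [6]
  Insert 8 (step 7): P = [1, 2, 3, 4, 8] / [5] / [6];  Q = [1, 3, 4, 5, 7] / [2] / [6]
  Insert 7 (step 8): P = [1, 2, 3, 4, 7] / [5, 8] / [6];  Q = [1, 3, 4, 5, 7] / [2, 8] / [6]
Final shape: (5, 2, 1).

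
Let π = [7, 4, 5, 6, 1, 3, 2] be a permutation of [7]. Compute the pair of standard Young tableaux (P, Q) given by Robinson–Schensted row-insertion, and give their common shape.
P = [1, 2, 6] / [3, 5] / [4] / [7];  Q = [1, 3, 4] / [2, 6] / [5] / [7];  common shape = (3, 2, 1, 1)

Row-insert the values π_1, π_2, … into P one at a time, bumping the leftmost entry strictly greater than the inserted value down to the next row. The recording tableau Q records, in position (i, j), the step at which that cell was added to P.
  Insert 7 (step 1): P = [7];  Q = [1]
  Insert 4 (step 2): P = [4] / [7];  Q = [1] / [2]
  Insert 5 (step 3): P = [4, 5] / [7];  Q = [1, 3] / [2]
  Insert 6 (step 4): P = [4, 5, 6] / [7];  Q = [1, 3, 4] / [2]
  Insert 1 (step 5): P = [1, 5, 6] / [4] / [7];  Q = [1, 3, 4] / [2] / [5]
  Insert 3 (step 6): P = [1, 3, 6] / [4, 5] / [7];  Q = [1, 3, 4] / [2, 6] / [5]
  Insert 2 (step 7): P = [1, 2, 6] / [3, 5] / [4] / [7];  Q = [1, 3, 4] / [2, 6] / [5] / [7]
Final shape: (3, 2, 1, 1).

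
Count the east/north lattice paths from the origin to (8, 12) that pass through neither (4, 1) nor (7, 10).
Number of paths = 64101

Inclusion–exclusion. Total paths: C(20, 8) = 125970. Through P₁: C(5, 4)·C(15, 4) = 6825. Through P₂: C(17, 7)·C(3, 1) = 58344. Since P₁ is strictly southwest of P₂, a monotone path through both must visit P₁ then P₂; paths through both = C(5, 4)·C(12, 3)·C(3, 1) = 3300. Avoid both = 125970 − 6825 − 58344 + 3300 = 64101.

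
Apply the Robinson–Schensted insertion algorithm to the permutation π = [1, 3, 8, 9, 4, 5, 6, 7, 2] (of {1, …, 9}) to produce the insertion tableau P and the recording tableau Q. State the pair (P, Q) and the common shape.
P = [1, 2, 4, 5, 6, 7] / [3, 9] / [8];  Q = [1, 2, 3, 4, 7, 8] / [5, 6] / [9];  common shape = (6, 2, 1)

Row-insert the values π_1, π_2, … into P one at a time, bumping the leftmost entry strictly greater than the inserted value down to the next row. The recording tableau Q records, in position (i, j), the step at which that cell was added to P.
  Insert 1 (step 1): P = [1];  Q = [1]
  Insert 3 (step 2): P = [1, 3];  Q = [1, 2]
  Insert 8 (step 3): P = [1, 3, 8];  Q = [1, 2, 3]
  Insert 9 (step 4): P = [1, 3, 8, 9];  Q = [1, 2, 3, 4]
  Insert 4 (step 5): P = [1, 3, 4, 9] / [8];  Q = [1, 2, 3, 4] / [5]
  Insert 5 (step 6): P = [1, 3, 4, 5] / [8, 9];  Q = [1, 2, 3, 4] / [5, 6]
  Insert 6 (step 7): P = [1, 3, 4, 5, 6] / [8, 9];  Q = [1, 2, 3, 4, 7] / [5, 6]
  Insert 7 (step 8): P = [1, 3, 4, 5, 6, 7] / [8, 9];  Q = [1, 2, 3, 4, 7, 8] / [5, 6]
  Insert 2 (step 9): P = [1, 2, 4, 5, 6, 7] / [3, 9] / [8];  Q = [1, 2, 3, 4, 7, 8] / [5, 6] / [9]
Final shape: (6, 2, 1).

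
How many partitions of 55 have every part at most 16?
p(55, parts ≤ 16) = 310748

Use the recurrence p(n, m) = p(n, m−1) + p(n−m, m): either the largest part is < m (count p(n, m−1)) or the largest part is exactly m (remove one copy of m, count p(n−m, m)). With p(0, ·) = 1 this gives p(55, parts ≤ 16) = 310748. (By conjugating Young diagrams, this also counts partitions of 55 into at most 16 parts.)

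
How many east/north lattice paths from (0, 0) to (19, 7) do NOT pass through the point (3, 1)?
Number of paths = 359348

Total paths from (0, 0) to (19, 7): C(26, 19) = 657800. Paths through (3, 1): (paths (0, 0) → (3, 1)) × (paths (3, 1) → (19, 7)) = C(4, 3) · C(22, 16) = 4 · 74613 = 298452. Avoidance count = 657800 − 298452 = 359348.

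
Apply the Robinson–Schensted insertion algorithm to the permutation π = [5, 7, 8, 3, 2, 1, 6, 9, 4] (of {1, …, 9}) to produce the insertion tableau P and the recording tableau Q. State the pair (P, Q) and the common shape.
P = [1, 4, 8, 9] / [2, 6] / [3, 7] / [5];  Q = [1, 2, 3, 8] / [4, 7] / [5, 9] / [6];  common shape = (4, 2, 2, 1)

Row-insert the values π_1, π_2, … into P one at a time, bumping the leftmost entry strictly greater than the inserted value down to the next row. The recording tableau Q records, in position (i, j), the step at which that cell was added to P.
  Insert 5 (step 1): P = [5];  Q = [1]
  Insert 7 (step 2): P = [5, 7];  Q = [1, 2]
  Insert 8 (step 3): P = [5, 7, 8];  Q = [1, 2, 3]
  Insert 3 (step 4): P = [3, 7, 8] / [5];  Q = [1, 2, 3] / [4]
  Insert 2 (step 5): P = [2, 7, 8] / [3] / [5];  Q = [1, 2, 3] / [4] / [5]
  Insert 1 (step 6): P = [1, 7, 8] / [2] / [3] / [5];  Q = [1, 2, 3] / [4] / [5] / [6]
  Insert 6 (step 7): P = [1, 6, 8] / [2, 7] / [3] / [5];  Q = [1, 2, 3] / [4, 7] / [5] / [6]
  Insert 9 (step 8): P = [1, 6, 8, 9] / [2, 7] / [3] / [5];  Q = [1, 2, 3, 8] / [4, 7] / [5] / [6]
  Insert 4 (step 9): P = [1, 4, 8, 9] / [2, 6] / [3, 7] / [5];  Q = [1, 2, 3, 8] / [4, 7] / [5, 9] / [6]
Final shape: (4, 2, 2, 1).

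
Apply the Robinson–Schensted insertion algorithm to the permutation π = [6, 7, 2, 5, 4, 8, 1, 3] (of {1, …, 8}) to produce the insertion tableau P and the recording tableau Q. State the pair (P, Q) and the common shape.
P = [1, 3, 8] / [2, 4] / [5, 7] / [6];  Q = [1, 2, 6] / [3, 4] / [5, 8] / [7];  common shape = (3, 2, 2, 1)

Row-insert the values π_1, π_2, … into P one at a time, bumping the leftmost entry strictly greater than the inserted value down to the next row. The recording tableau Q records, in position (i, j), the step at which that cell was added to P.
  Insert 6 (step 1): P = [6];  Q = [1]
  Insert 7 (step 2): P = [6, 7];  Q = [1, 2]
  Insert 2 (step 3): P = [2, 7] / [6];  Q = [1, 2] / [3]
  Insert 5 (step 4): P = [2, 5] / [6, 7];  Q = [1, 2] / [3, 4]
  Insert 4 (step 5): P = [2, 4] / [5, 7] / [6];  Q = [1, 2] / [3, 4] / [5]
  Insert 8 (step 6): P = [2, 4, 8] / [5, 7] / [6];  Q = [1, 2, 6] / [3, 4] / [5]
  Insert 1 (step 7): P = [1, 4, 8] / [2, 7] / [5] / [6];  Q = [1, 2, 6] / [3, 4] / [5] / [7]
  Insert 3 (step 8): P = [1, 3, 8] / [2, 4] / [5, 7] / [6];  Q = [1, 2, 6] / [3, 4] / [5, 8] / [7]
Final shape: (3, 2, 2, 1).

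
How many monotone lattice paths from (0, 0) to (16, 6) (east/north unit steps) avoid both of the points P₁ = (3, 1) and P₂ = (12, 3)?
Number of paths = 32116

Inclusion–exclusion. Total paths: C(22, 16) = 74613. Through P₁: C(4, 3)·C(18, 13) = 34272. Through P₂: C(15, 12)·C(7, 4) = 15925. Since P₁ is strictly southwest of P₂, a monotone path through both must visit P₁ then P₂; paths through both = C(4, 3)·C(11, 9)·C(7, 4) = 7700. Avoid both = 74613 − 34272 − 15925 + 7700 = 32116.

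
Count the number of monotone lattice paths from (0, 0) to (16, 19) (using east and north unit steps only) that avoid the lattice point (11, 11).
Number of paths = 3152037966

Total paths from (0, 0) to (16, 19): C(35, 16) = 4059928950. Paths through (11, 11): (paths (0, 0) → (11, 11)) × (paths (11, 11) → (16, 19)) = C(22, 11) · C(13, 5) = 705432 · 1287 = 907890984. Avoidance count = 4059928950 − 907890984 = 3152037966.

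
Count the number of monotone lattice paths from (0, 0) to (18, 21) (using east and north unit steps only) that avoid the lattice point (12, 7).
Number of paths = 60406105110

Total paths from (0, 0) to (18, 21): C(39, 18) = 62359143990. Paths through (12, 7): (paths (0, 0) → (12, 7)) × (paths (12, 7) → (18, 21)) = C(19, 12) · C(20, 6) = 50388 · 38760 = 1953038880. Avoidance count = 62359143990 − 1953038880 = 60406105110.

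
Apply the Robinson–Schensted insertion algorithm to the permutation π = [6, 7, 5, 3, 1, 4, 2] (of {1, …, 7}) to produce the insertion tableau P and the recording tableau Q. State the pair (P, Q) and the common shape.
P = [1, 2] / [3, 4] / [5, 7] / [6];  Q = [1, 2] / [3, 6] / [4, 7] / [5];  common shape = (2, 2, 2, 1)

Row-insert the values π_1, π_2, … into P one at a time, bumping the leftmost entry strictly greater than the inserted value down to the next row. The recording tableau Q records, in position (i, j), the step at which that cell was added to P.
  Insert 6 (step 1): P = [6];  Q = [1]
  Insert 7 (step 2): P = [6, 7];  Q = [1, 2]
  Insert 5 (step 3): P = [5, 7] / [6];  Q = [1, 2] / [3]
  Insert 3 (step 4): P = [3, 7] / [5] / [6];  Q = [1, 2] / [3] / [4]
  Insert 1 (step 5): P = [1, 7] / [3] / [5] / [6];  Q = [1, 2] / [3] / [4] / [5]
  Insert 4 (step 6): P = [1, 4] / [3, 7] / [5] / [6];  Q = [1, 2] / [3, 6] / [4] / [5]
  Insert 2 (step 7): P = [1, 2] / [3, 4] / [5, 7] / [6];  Q = [1, 2] / [3, 6] / [4, 7] / [5]
Final shape: (2, 2, 2, 1).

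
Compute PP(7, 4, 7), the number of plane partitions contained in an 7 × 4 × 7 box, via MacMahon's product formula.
PP(7, 4, 7) = 142174944340

Evaluate the triple product over i = 1..7, j = 1..4, k = 1..7. The factors are (2/1) · (3/2) · (4/3) · (5/4) · (6/5) · (7/6) · (8/7) · (3/2) · … (196 factors total). The numerators and denominators telescope so the product is an integer; carrying out the multiplication exactly gives PP(7, 4, 7) = 142174944340.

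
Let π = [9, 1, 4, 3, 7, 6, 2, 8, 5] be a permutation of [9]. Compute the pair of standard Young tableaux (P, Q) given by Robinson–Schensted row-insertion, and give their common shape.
P = [1, 2, 5, 8] / [3, 6] / [4, 7] / [9];  Q = [1, 3, 5, 8] / [2, 6] / [4, 9] / [7];  common shape = (4, 2, 2, 1)

Row-insert the values π_1, π_2, … into P one at a time, bumping the leftmost entry strictly greater than the inserted value down to the next row. The recording tableau Q records, in position (i, j), the step at which that cell was added to P.
  Insert 9 (step 1): P = [9];  Q = [1]
  Insert 1 (step 2): P = [1] / [9];  Q = [1] / [2]
  Insert 4 (step 3): P = [1, 4] / [9];  Q = [1, 3] / [2]
  Insert 3 (step 4): P = [1, 3] / [4] / [9];  Q = [1, 3] / [2] / [4]
  Insert 7 (step 5): P = [1, 3, 7] / [4] / [9];  Q = [1, 3, 5] / [2] / [4]
  Insert 6 (step 6): P = [1, 3, 6] / [4, 7] / [9];  Q = [1, 3, 5] / [2, 6] / [4]
  Insert 2 (step 7): P = [1, 2, 6] / [3, 7] / [4] / [9];  Q = [1, 3, 5] / [2, 6] / [4] / [7]
  Insert 8 (step 8): P = [1, 2, 6, 8] / [3, 7] / [4] / [9];  Q = [1, 3, 5, 8] / [2, 6] / [4] / [7]
  Insert 5 (step 9): P = [1, 2, 5, 8] / [3, 6] / [4, 7] / [9];  Q = [1, 3, 5, 8] / [2, 6] / [4, 9] / [7]
Final shape: (4, 2, 2, 1).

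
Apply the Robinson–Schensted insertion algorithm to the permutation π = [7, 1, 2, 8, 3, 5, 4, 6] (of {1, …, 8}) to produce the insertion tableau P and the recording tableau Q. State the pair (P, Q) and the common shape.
P = [1, 2, 3, 4, 6] / [5, 8] / [7];  Q = [1, 3, 4, 6, 8] / [2, 5] / [7];  common shape = (5, 2, 1)

Row-insert the values π_1, π_2, … into P one at a time, bumping the leftmost entry strictly greater than the inserted value down to the next row. The recording tableau Q records, in position (i, j), the step at which that cell was added to P.
  Insert 7 (step 1): P = [7];  Q = [1]
  Insert 1 (step 2): P = [1] / [7];  Q = [1] / [2]
  Insert 2 (step 3): P = [1, 2] / [7];  Q = [1, 3] / [2]
  Insert 8 (step 4): P = [1, 2, 8] / [7];  Q = [1, 3, 4] / [2]
  Insert 3 (step 5): P = [1, 2, 3] / [7, 8];  Q = [1, 3, 4] / [2, 5]
  Insert 5 (step 6): P = [1, 2, 3, 5] / [7, 8];  Q = [1, 3, 4, 6] / [2, 5]
  Insert 4 (step 7): P = [1, 2, 3, 4] / [5, 8] / [7];  Q = [1, 3, 4, 6] / [2, 5] / [7]
  Insert 6 (step 8): P = [1, 2, 3, 4, 6] / [5, 8] / [7];  Q = [1, 3, 4, 6, 8] / [2, 5] / [7]
Final shape: (5, 2, 1).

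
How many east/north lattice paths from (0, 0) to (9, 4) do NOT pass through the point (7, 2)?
Number of paths = 499

Total paths from (0, 0) to (9, 4): C(13, 9) = 715. Paths through (7, 2): (paths (0, 0) → (7, 2)) × (paths (7, 2) → (9, 4)) = C(9, 7) · C(4, 2) = 36 · 6 = 216. Avoidance count = 715 − 216 = 499.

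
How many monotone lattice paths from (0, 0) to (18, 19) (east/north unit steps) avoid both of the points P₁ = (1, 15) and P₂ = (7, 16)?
Number of paths = 17583339760

Inclusion–exclusion. Total paths: C(37, 18) = 17672631900. Through P₁: C(16, 1)·C(21, 17) = 95760. Through P₂: C(23, 7)·C(14, 11) = 89237148. Since P₁ is strictly southwest of P₂, a monotone path through both must visit P₁ then P₂; paths through both = C(16, 1)·C(7, 6)·C(14, 11) = 40768. Avoid both = 17672631900 − 95760 − 89237148 + 40768 = 17583339760.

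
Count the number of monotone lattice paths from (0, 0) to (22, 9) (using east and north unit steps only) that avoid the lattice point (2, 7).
Number of paths = 20151759

Total paths from (0, 0) to (22, 9): C(31, 22) = 20160075. Paths through (2, 7): (paths (0, 0) → (2, 7)) × (paths (2, 7) → (22, 9)) = C(9, 2) · C(22, 20) = 36 · 231 = 8316. Avoidance count = 20160075 − 8316 = 20151759.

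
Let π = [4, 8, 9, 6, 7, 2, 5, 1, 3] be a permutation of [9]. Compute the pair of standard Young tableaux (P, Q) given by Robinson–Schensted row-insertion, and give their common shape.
P = [1, 3, 7] / [2, 5] / [4, 6] / [8, 9];  Q = [1, 2, 3] / [4, 5] / [6, 7] / [8, 9];  common shape = (3, 2, 2, 2)

Row-insert the values π_1, π_2, … into P one at a time, bumping the leftmost entry strictly greater than the inserted value down to the next row. The recording tableau Q records, in position (i, j), the step at which that cell was added to P.
  Insert 4 (step 1): P = [4];  Q = [1]
  Insert 8 (step 2): P = [4, 8];  Q = [1, 2]
  Insert 9 (step 3): P = [4, 8, 9];  Q = [1, 2, 3]
  Insert 6 (step 4): P = [4, 6, 9] / [8];  Q = [1, 2, 3] / [4]
  Insert 7 (step 5): P = [4, 6, 7] / [8, 9];  Q = [1, 2, 3] / [4, 5]
  Insert 2 (step 6): P = [2, 6, 7] / [4, 9] / [8];  Q = [1, 2, 3] / [4, 5] / [6]
  Insert 5 (step 7): P = [2, 5, 7] / [4, 6] / [8, 9];  Q = [1, 2, 3] / [4, 5] / [6, 7]
  Insert 1 (step 8): P = [1, 5, 7] / [2, 6] / [4, 9] / [8];  Q = [1, 2, 3] / [4, 5] / [6, 7] / [8]
  Insert 3 (step 9): P = [1, 3, 7] / [2, 5] / [4, 6] / [8, 9];  Q = [1, 2, 3] / [4, 5] / [6, 7] / [8, 9]
Final shape: (3, 2, 2, 2).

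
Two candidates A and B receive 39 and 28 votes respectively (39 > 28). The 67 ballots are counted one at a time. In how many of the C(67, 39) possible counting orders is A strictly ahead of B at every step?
Strict-lead orderings = 962810849581892080

Total orderings of the 67 votes with 39 for A: C(67, 39) = 5864393356544251760. By the Bertrand ballot formula (Cycle Lemma / reflection principle), the number of orderings in which A is strictly ahead of B throughout is (p − q)/(p + q) · C(p + q, p) = (39 − 28)/(39 + 28) · 5864393356544251760 = 962810849581892080.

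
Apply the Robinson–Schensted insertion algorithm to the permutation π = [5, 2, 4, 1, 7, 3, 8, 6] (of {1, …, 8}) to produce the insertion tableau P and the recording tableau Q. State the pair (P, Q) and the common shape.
P = [1, 3, 6, 8] / [2, 4, 7] / [5];  Q = [1, 3, 5, 7] / [2, 6, 8] / [4];  common shape = (4, 3, 1)

Row-insert the values π_1, π_2, … into P one at a time, bumping the leftmost entry strictly greater than the inserted value down to the next row. The recording tableau Q records, in position (i, j), the step at which that cell was added to P.
  Insert 5 (step 1): P = [5];  Q = [1]
  Insert 2 (step 2): P = [2] / [5];  Q = [1] / [2]
  Insert 4 (step 3): P = [2, 4] / [5];  Q = [1, 3] / [2]
  Insert 1 (step 4): P = [1, 4] / [2] / [5];  Q = [1, 3] / [2] / [4]
  Insert 7 (step 5): P = [1, 4, 7] / [2] / [5];  Q = [1, 3, 5] / [2] / [4]
  Insert 3 (step 6): P = [1, 3, 7] / [2, 4] / [5];  Q = [1, 3, 5] / [2, 6] / [4]
  Insert 8 (step 7): P = [1, 3, 7, 8] / [2, 4] / [5];  Q = [1, 3, 5, 7] / [2, 6] / [4]
  Insert 6 (step 8): P = [1, 3, 6, 8] / [2, 4, 7] / [5];  Q = [1, 3, 5, 7] / [2, 6, 8] / [4]
Final shape: (4, 3, 1).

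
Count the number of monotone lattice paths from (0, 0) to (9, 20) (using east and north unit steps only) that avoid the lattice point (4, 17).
Number of paths = 9679845

Total paths from (0, 0) to (9, 20): C(29, 9) = 10015005. Paths through (4, 17): (paths (0, 0) → (4, 17)) × (paths (4, 17) → (9, 20)) = C(21, 4) · C(8, 5) = 5985 · 56 = 335160. Avoidance count = 10015005 − 335160 = 9679845.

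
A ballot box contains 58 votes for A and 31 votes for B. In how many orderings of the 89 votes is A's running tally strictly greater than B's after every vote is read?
Strict-lead orderings = 259103740096407445395552

Total orderings of the 89 votes with 58 for A: C(89, 58) = 854082698836306023711264. By the Bertrand ballot formula (Cycle Lemma / reflection principle), the number of orderings in which A is strictly ahead of B throughout is (p − q)/(p + q) · C(p + q, p) = (58 − 31)/(58 + 31) · 854082698836306023711264 = 259103740096407445395552.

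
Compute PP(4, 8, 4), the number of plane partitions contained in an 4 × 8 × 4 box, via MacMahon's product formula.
PP(4, 8, 4) = 184225041

Evaluate the triple product over i = 1..4, j = 1..8, k = 1..4. The factors are (2/1) · (3/2) · (4/3) · (5/4) · (3/2) · (4/3) · (5/4) · (6/5) · … (128 factors total). The numerators and denominators telescope so the product is an integer; carrying out the multiplication exactly gives PP(4, 8, 4) = 184225041.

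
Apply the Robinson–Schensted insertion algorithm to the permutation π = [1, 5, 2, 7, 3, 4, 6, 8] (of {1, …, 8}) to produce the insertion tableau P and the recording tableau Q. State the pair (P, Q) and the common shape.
P = [1, 2, 3, 4, 6, 8] / [5, 7];  Q = [1, 2, 4, 6, 7, 8] / [3, 5];  common shape = (6, 2)

Row-insert the values π_1, π_2, … into P one at a time, bumping the leftmost entry strictly greater than the inserted value down to the next row. The recording tableau Q records, in position (i, j), the step at which that cell was added to P.
  Insert 1 (step 1): P = [1];  Q = [1]
  Insert 5 (step 2): P = [1, 5];  Q = [1, 2]
  Insert 2 (step 3): P = [1, 2] / [5];  Q = [1, 2] / [3]
  Insert 7 (step 4): P = [1, 2, 7] / [5];  Q = [1, 2, 4] / [3]
  Insert 3 (step 5): P = [1, 2, 3] / [5, 7];  Q = [1, 2, 4] / [3, 5]
  Insert 4 (step 6): P = [1, 2, 3, 4] / [5, 7];  Q = [1, 2, 4, 6] / [3, 5]
  Insert 6 (step 7): P = [1, 2, 3, 4, 6] / [5, 7];  Q = [1, 2, 4, 6, 7] / [3, 5]
  Insert 8 (step 8): P = [1, 2, 3, 4, 6, 8] / [5, 7];  Q = [1, 2, 4, 6, 7, 8] / [3, 5]
Final shape: (6, 2).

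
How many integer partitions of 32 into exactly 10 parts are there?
p(32, 10 parts) = 807

Partitions of n into exactly k parts are in bijection with partitions of n − k into at most k parts (subtract 1 from each part). So p(32, exactly 10) = p(22, parts ≤ 10). Computing via the recurrence p(m, j) = p(m, j−1) + p(m−j, j) gives 807.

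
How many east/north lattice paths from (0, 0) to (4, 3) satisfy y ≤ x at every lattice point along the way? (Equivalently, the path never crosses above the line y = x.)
Number of paths = 14

By the reflection principle (André's argument), the number of monotone paths to (4, 3) with n ≤ m that never go above y = x is C(7, 4) − C(7, 5) = 35 − 21 = 14.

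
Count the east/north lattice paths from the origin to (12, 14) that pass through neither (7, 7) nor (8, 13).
Number of paths = 6042226

Inclusion–exclusion. Total paths: C(26, 12) = 9657700. Through P₁: C(14, 7)·C(12, 5) = 2718144. Through P₂: C(21, 8)·C(5, 4) = 1017450. Since P₁ is strictly southwest of P₂, a monotone path through both must visit P₁ then P₂; paths through both = C(14, 7)·C(7, 1)·C(5, 4) = 120120. Avoid both = 9657700 − 2718144 − 1017450 + 120120 = 6042226.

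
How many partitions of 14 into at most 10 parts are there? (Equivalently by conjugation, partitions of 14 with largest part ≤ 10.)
p(14, parts ≤ 10) = 128

Partitions of 14 with all parts ≤ 10: 10+4, 10+3+1, 10+2+2, 10+2+1+1, 10+1+1+1+1, 9+5, 9+4+1, 9+3+2, 9+3+1+1, 9+2+2+1, 9+2+1+1+1, 9+1+1+1+1+1, 8+6, 8+5+1, 8+4+2, 8+4+1+1, 8+3+3, 8+3+2+1, 8+3+1+1+1, 8+2+2+2, 8+2+2+1+1, 8+2+1+1+1+1, 8+1+1+1+1+1+1, 7+7, 7+6+1, 7+5+2, 7+5+1+1, 7+4+3, 7+4+2+1, 7+4+1+1+1, … (128 total). Count = 128.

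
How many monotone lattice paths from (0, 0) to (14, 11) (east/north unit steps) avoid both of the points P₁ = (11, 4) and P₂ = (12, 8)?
Number of paths = 3102150

Inclusion–exclusion. Total paths: C(25, 14) = 4457400. Through P₁: C(15, 11)·C(10, 3) = 163800. Through P₂: C(20, 12)·C(5, 2) = 1259700. Since P₁ is strictly southwest of P₂, a monotone path through both must visit P₁ then P₂; paths through both = C(15, 11)·C(5, 1)·C(5, 2) = 68250. Avoid both = 4457400 − 163800 − 1259700 + 68250 = 3102150.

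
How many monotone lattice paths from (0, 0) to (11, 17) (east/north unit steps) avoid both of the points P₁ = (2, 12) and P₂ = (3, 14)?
Number of paths = 21224843

Inclusion–exclusion. Total paths: C(28, 11) = 21474180. Through P₁: C(14, 2)·C(14, 9) = 182182. Through P₂: C(17, 3)·C(11, 8) = 112200. Since P₁ is strictly southwest of P₂, a monotone path through both must visit P₁ then P₂; paths through both = C(14, 2)·C(3, 1)·C(11, 8) = 45045. Avoid both = 21474180 − 182182 − 112200 + 45045 = 21224843.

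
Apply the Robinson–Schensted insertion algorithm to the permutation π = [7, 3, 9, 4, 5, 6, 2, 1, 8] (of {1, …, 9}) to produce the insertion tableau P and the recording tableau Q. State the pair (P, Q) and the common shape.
P = [1, 4, 5, 6, 8] / [2, 9] / [3] / [7];  Q = [1, 3, 5, 6, 9] / [2, 4] / [7] / [8];  common shape = (5, 2, 1, 1)

Row-insert the values π_1, π_2, … into P one at a time, bumping the leftmost entry strictly greater than the inserted value down to the next row. The recording tableau Q records, in position (i, j), the step at which that cell was added to P.
  Insert 7 (step 1): P = [7];  Q = [1]
  Insert 3 (step 2): P = [3] / [7];  Q = [1] / [2]
  Insert 9 (step 3): P = [3, 9] / [7];  Q = [1, 3] / [2]
  Insert 4 (step 4): P = [3, 4] / [7, 9];  Q = [1, 3] / [2, 4]
  Insert 5 (step 5): P = [3, 4, 5] / [7, 9];  Q = [1, 3, 5] / [2, 4]
  Insert 6 (step 6): P = [3, 4, 5, 6] / [7, 9];  Q = [1, 3, 5, 6] / [2, 4]
  Insert 2 (step 7): P = [2, 4, 5, 6] / [3, 9] / [7];  Q = [1, 3, 5, 6] / [2, 4] / [7]
  Insert 1 (step 8): P = [1, 4, 5, 6] / [2, 9] / [3] / [7];  Q = [1, 3, 5, 6] / [2, 4] / [7] / [8]
  Insert 8 (step 9): P = [1, 4, 5, 6, 8] / [2, 9] / [3] / [7];  Q = [1, 3, 5, 6, 9] / [2, 4] / [7] / [8]
Final shape: (5, 2, 1, 1).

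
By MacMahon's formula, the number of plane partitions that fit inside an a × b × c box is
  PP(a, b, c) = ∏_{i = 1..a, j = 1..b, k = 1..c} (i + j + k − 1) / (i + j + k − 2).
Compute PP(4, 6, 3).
PP(4, 6, 3) = 457380

Evaluate the triple product over i = 1..4, j = 1..6, k = 1..3. The factors are (2/1) · (3/2) · (4/3) · (3/2) · (4/3) · (5/4) · (4/3) · (5/4) · … (72 factors total). The numerators and denominators telescope so the product is an integer; carrying out the multiplication exactly gives PP(4, 6, 3) = 457380.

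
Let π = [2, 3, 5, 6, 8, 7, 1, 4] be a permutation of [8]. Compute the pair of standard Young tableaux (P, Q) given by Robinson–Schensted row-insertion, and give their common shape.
P = [1, 3, 4, 6, 7] / [2, 5] / [8];  Q = [1, 2, 3, 4, 5] / [6, 8] / [7];  common shape = (5, 2, 1)

Row-insert the values π_1, π_2, … into P one at a time, bumping the leftmost entry strictly greater than the inserted value down to the next row. The recording tableau Q records, in position (i, j), the step at which that cell was added to P.
  Insert 2 (step 1): P = [2];  Q = [1]
  Insert 3 (step 2): P = [2, 3];  Q = [1, 2]
  Insert 5 (step 3): P = [2, 3, 5];  Q = [1, 2, 3]
  Insert 6 (step 4): P = [2, 3, 5, 6];  Q = [1, 2, 3, 4]
  Insert 8 (step 5): P = [2, 3, 5, 6, 8];  Q = [1, 2, 3, 4, 5]
  Insert 7 (step 6): P = [2, 3, 5, 6, 7] / [8];  Q = [1, 2, 3, 4, 5] / [6]
  Insert 1 (step 7): P = [1, 3, 5, 6, 7] / [2] / [8];  Q = [1, 2, 3, 4, 5] / [6] / [7]
  Insert 4 (step 8): P = [1, 3, 4, 6, 7] / [2, 5] / [8];  Q = [1, 2, 3, 4, 5] / [6, 8] / [7]
Final shape: (5, 2, 1).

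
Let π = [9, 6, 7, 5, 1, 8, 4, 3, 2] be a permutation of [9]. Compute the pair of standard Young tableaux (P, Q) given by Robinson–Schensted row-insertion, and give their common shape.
P = [1, 2, 8] / [3, 7] / [4] / [5] / [6] / [9];  Q = [1, 3, 6] / [2, 7] / [4] / [5] / [8] / [9];  common shape = (3, 2, 1, 1, 1, 1)

Row-insert the values π_1, π_2, … into P one at a time, bumping the leftmost entry strictly greater than the inserted value down to the next row. The recording tableau Q records, in position (i, j), the step at which that cell was added to P.
  Insert 9 (step 1): P = [9];  Q = [1]
  Insert 6 (step 2): P = [6] / [9];  Q = [1] / [2]
  Insert 7 (step 3): P = [6, 7] / [9];  Q = [1, 3] / [2]
  Insert 5 (step 4): P = [5, 7] / [6] / [9];  Q = [1, 3] / [2] / [4]
  Insert 1 (step 5): P = [1, 7] / [5] / [6] / [9];  Q = [1, 3] / [2] / [4] / [5]
  Insert 8 (step 6): P = [1, 7, 8] / [5] / [6] / [9];  Q = [1, 3, 6] / [2] / [4] / [5]
  Insert 4 (step 7): P = [1, 4, 8] / [5, 7] / [6] / [9];  Q = [1, 3, 6] / [2, 7] / [4] / [5]
  Insert 3 (step 8): P = [1, 3, 8] / [4, 7] / [5] / [6] / [9];  Q = [1, 3, 6] / [2, 7] / [4] / [5] / [8]
  Insert 2 (step 9): P = [1, 2, 8] / [3, 7] / [4] / [5] / [6] / [9];  Q = [1, 3, 6] / [2, 7] / [4] / [5] / [8] / [9]
Final shape: (3, 2, 1, 1, 1, 1).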